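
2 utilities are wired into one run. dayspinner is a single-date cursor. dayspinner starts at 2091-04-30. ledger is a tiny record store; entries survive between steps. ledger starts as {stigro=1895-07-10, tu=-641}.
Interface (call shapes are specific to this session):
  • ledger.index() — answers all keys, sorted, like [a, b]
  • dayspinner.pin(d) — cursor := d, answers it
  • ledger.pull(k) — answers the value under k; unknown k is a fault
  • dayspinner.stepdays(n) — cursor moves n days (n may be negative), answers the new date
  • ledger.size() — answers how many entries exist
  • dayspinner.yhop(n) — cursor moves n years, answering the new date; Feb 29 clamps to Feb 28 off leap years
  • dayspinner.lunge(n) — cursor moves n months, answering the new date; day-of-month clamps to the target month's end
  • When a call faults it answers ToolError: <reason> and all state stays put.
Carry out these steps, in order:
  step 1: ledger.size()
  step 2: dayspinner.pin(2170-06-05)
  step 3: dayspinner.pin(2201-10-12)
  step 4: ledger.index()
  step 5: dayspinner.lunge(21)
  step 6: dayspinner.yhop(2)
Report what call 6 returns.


Answer: 2205-07-12

Derivation:
// ledger.size() == 2
// dayspinner.pin(d→2170-06-05) == 2170-06-05
// dayspinner.pin(d→2201-10-12) == 2201-10-12
// ledger.index() == [stigro, tu]
// dayspinner.lunge(n→21) == 2203-07-12
// dayspinner.yhop(n→2) == 2205-07-12


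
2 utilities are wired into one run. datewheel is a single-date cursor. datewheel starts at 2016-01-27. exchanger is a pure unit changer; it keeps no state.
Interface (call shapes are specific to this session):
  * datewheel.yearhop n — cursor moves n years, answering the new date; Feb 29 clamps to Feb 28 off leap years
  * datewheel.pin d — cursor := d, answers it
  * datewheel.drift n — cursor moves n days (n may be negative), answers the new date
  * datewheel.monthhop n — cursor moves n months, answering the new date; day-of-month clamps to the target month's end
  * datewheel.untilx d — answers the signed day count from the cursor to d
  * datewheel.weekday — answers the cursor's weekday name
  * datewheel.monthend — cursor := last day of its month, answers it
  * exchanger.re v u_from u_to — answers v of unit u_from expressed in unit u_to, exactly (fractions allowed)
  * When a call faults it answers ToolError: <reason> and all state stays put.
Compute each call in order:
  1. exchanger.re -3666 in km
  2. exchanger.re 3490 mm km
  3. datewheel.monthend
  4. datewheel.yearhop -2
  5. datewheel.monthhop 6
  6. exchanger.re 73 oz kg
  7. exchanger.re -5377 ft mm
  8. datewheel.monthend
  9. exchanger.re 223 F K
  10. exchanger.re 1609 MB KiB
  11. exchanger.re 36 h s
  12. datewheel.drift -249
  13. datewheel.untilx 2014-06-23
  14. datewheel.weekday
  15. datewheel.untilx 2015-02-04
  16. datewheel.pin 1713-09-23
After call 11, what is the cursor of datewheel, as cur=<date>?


Answer: cur=2014-07-31

Derivation:
-- 1. exchanger.re(v=-3666, u_from=in, u_to=km) => -232791/2500000
-- 2. exchanger.re(v=3490, u_from=mm, u_to=km) => 349/100000
-- 3. datewheel.monthend() => 2016-01-31
-- 4. datewheel.yearhop(n=-2) => 2014-01-31
-- 5. datewheel.monthhop(n=6) => 2014-07-31
-- 6. exchanger.re(v=73, u_from=oz, u_to=kg) => 3311224301/1600000000
-- 7. exchanger.re(v=-5377, u_from=ft, u_to=mm) => -8194548/5
-- 8. datewheel.monthend() => 2014-07-31
-- 9. exchanger.re(v=223, u_from=F, u_to=K) => 68267/180
-- 10. exchanger.re(v=1609, u_from=MB, u_to=KiB) => 25140625/16
-- 11. exchanger.re(v=36, u_from=h, u_to=s) => 129600
-- 12. datewheel.drift(n=-249) => 2013-11-24
-- 13. datewheel.untilx(d=2014-06-23) => 211
-- 14. datewheel.weekday() => Sunday
-- 15. datewheel.untilx(d=2015-02-04) => 437
-- 16. datewheel.pin(d=1713-09-23) => 1713-09-23


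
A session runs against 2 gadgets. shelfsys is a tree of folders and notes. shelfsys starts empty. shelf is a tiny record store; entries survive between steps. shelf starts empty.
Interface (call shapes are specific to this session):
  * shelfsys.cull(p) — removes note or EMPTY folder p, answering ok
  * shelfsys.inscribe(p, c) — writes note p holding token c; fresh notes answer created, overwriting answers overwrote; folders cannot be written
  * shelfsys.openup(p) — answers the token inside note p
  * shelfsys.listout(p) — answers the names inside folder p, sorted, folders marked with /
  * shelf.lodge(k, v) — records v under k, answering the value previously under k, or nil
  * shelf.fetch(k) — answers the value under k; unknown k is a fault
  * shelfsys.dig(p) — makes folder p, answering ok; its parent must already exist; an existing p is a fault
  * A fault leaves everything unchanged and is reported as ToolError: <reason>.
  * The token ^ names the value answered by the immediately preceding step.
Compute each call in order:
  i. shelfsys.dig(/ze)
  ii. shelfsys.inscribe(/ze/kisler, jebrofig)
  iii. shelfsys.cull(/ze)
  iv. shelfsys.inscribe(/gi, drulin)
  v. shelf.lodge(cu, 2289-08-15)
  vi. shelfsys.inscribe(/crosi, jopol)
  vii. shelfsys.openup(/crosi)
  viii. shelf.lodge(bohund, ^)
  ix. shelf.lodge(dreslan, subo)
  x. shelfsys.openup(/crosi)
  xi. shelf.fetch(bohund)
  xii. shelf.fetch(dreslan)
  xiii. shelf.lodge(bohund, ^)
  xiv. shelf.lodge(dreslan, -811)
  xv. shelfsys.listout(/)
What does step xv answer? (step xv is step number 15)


Answer: [crosi, gi, ze/]

Derivation:
Step: dig[p: /ze]
Result: ok
Step: inscribe[p: /ze/kisler; c: jebrofig]
Result: created
Step: cull[p: /ze]
Result: ToolError: not empty
Step: inscribe[p: /gi; c: drulin]
Result: created
Step: lodge[k: cu; v: 2289-08-15]
Result: nil
Step: inscribe[p: /crosi; c: jopol]
Result: created
Step: openup[p: /crosi]
Result: jopol
Step: lodge[k: bohund; v: ^]
Result: nil
Step: lodge[k: dreslan; v: subo]
Result: nil
Step: openup[p: /crosi]
Result: jopol
Step: fetch[k: bohund]
Result: jopol
Step: fetch[k: dreslan]
Result: subo
Step: lodge[k: bohund; v: ^]
Result: jopol
Step: lodge[k: dreslan; v: -811]
Result: subo
Step: listout[p: /]
Result: [crosi, gi, ze/]


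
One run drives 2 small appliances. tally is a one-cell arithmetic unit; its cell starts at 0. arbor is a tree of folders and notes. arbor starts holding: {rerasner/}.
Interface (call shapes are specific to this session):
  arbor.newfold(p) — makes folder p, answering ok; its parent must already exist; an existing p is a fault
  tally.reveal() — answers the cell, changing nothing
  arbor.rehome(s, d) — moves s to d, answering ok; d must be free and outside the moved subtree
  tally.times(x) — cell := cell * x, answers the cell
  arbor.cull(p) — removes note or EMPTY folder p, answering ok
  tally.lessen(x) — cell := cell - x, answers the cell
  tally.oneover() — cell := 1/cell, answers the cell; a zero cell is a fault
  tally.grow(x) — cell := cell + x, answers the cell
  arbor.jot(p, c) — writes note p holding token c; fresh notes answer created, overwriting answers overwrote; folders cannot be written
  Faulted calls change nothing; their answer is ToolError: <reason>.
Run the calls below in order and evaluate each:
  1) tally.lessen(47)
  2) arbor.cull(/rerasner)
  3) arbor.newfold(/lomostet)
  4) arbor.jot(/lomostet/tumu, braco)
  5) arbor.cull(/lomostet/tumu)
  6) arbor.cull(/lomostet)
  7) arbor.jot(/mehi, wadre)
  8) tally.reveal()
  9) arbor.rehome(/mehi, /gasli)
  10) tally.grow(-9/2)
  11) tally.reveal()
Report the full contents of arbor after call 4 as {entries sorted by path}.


I invoke tally.lessen(x='47'), and observe -47.
Calling arbor.cull(p='/rerasner'), and see ok.
I call arbor.newfold(p='/lomostet'), and observe ok.
Calling arbor.jot(p='/lomostet/tumu', c='braco'), and get created.
I try arbor.cull(p='/lomostet/tumu'), and get ok.
I call arbor.cull(p='/lomostet'): ok.
Calling arbor.jot(p='/mehi', c='wadre'), and see created.
Invoking tally.reveal(), — result: -47.
I invoke arbor.rehome(s='/mehi', d='/gasli'), and see ok.
I call tally.grow(x='-9/2'), and get -103/2.
I try tally.reveal, and get -103/2.

Answer: {lomostet/, lomostet/tumu=braco}


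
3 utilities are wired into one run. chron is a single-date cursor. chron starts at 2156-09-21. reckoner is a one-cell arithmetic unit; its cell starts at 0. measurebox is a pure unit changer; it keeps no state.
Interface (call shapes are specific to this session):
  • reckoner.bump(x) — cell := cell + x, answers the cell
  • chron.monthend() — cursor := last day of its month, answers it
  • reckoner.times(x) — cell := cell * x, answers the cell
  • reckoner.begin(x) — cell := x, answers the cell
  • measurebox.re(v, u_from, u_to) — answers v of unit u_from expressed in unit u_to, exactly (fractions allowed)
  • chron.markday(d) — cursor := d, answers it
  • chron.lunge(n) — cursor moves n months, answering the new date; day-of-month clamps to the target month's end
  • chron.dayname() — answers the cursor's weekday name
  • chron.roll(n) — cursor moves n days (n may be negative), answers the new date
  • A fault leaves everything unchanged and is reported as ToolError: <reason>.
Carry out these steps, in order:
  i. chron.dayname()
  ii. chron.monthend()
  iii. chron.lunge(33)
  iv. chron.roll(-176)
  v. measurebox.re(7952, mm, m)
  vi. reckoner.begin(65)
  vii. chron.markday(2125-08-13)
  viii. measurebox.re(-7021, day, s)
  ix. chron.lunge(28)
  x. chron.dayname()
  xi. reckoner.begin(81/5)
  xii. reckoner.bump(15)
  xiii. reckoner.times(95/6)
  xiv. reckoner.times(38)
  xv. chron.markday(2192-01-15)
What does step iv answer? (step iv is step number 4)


$ chron.dayname
[out] Tuesday
$ chron.monthend
[out] 2156-09-30
$ chron.lunge n: 33
[out] 2159-06-30
$ chron.roll n: -176
[out] 2159-01-05
$ measurebox.re v: 7952 u_from: mm u_to: m
[out] 994/125
$ reckoner.begin x: 65
[out] 65
$ chron.markday d: 2125-08-13
[out] 2125-08-13
$ measurebox.re v: -7021 u_from: day u_to: s
[out] -606614400
$ chron.lunge n: 28
[out] 2127-12-13
$ chron.dayname
[out] Saturday
$ reckoner.begin x: 81/5
[out] 81/5
$ reckoner.bump x: 15
[out] 156/5
$ reckoner.times x: 95/6
[out] 494
$ reckoner.times x: 38
[out] 18772
$ chron.markday d: 2192-01-15
[out] 2192-01-15

Answer: 2159-01-05


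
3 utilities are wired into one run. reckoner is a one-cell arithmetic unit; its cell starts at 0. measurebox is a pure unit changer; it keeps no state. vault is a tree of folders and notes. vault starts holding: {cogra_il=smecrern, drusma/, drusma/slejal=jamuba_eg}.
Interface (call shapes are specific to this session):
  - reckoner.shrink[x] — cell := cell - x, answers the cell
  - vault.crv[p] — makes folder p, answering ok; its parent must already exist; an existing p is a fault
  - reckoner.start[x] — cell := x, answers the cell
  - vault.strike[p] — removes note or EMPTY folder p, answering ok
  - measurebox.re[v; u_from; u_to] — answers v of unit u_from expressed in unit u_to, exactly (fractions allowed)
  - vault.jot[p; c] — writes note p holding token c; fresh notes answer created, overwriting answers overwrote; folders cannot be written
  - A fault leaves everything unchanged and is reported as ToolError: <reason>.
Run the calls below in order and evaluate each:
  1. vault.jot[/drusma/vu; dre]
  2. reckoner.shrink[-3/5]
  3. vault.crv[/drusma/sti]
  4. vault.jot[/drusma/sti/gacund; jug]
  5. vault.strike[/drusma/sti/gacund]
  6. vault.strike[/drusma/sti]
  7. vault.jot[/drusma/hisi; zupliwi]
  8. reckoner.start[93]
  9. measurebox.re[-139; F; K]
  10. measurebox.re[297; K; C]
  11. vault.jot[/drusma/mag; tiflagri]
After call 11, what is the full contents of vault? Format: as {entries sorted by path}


Answer: {cogra_il=smecrern, drusma/, drusma/hisi=zupliwi, drusma/mag=tiflagri, drusma/slejal=jamuba_eg, drusma/vu=dre}

Derivation:
% jot(p: /drusma/vu, c: dre) ~> created
% shrink(x: -3/5) ~> 3/5
% crv(p: /drusma/sti) ~> ok
% jot(p: /drusma/sti/gacund, c: jug) ~> created
% strike(p: /drusma/sti/gacund) ~> ok
% strike(p: /drusma/sti) ~> ok
% jot(p: /drusma/hisi, c: zupliwi) ~> created
% start(x: 93) ~> 93
% re(v: -139, u_from: F, u_to: K) ~> 3563/20
% re(v: 297, u_from: K, u_to: C) ~> 477/20
% jot(p: /drusma/mag, c: tiflagri) ~> created


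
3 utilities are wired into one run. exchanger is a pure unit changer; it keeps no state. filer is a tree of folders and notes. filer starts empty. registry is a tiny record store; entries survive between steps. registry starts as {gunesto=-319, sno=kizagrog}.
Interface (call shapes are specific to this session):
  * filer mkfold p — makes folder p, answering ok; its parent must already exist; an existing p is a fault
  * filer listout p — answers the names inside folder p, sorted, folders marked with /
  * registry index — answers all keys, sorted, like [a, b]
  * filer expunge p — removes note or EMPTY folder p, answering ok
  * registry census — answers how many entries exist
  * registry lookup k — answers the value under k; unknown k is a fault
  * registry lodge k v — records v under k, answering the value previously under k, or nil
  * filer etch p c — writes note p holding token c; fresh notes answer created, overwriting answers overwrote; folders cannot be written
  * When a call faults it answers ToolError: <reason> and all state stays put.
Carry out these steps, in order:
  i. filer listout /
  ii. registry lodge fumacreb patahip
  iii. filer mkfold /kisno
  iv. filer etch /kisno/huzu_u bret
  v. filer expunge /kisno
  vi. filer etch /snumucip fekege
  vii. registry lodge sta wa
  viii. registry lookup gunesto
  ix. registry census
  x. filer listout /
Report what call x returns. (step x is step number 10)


Next I call filer listout using p=/, and see [].
I call registry lodge using k=fumacreb, v=patahip, and get nil.
Invoking filer mkfold using p=/kisno, yielding ok.
Using filer etch using p=/kisno/huzu_u, c=bret, — result: created.
Then filer expunge using p=/kisno, giving ToolError: not empty.
Calling filer etch using p=/snumucip, c=fekege: created.
I run registry lodge using k=sta, v=wa, and see nil.
I run registry lookup using k=gunesto: -319.
Now I run registry census(): 4.
Calling filer listout using p=/, and observe [kisno/, snumucip].

Answer: [kisno/, snumucip]


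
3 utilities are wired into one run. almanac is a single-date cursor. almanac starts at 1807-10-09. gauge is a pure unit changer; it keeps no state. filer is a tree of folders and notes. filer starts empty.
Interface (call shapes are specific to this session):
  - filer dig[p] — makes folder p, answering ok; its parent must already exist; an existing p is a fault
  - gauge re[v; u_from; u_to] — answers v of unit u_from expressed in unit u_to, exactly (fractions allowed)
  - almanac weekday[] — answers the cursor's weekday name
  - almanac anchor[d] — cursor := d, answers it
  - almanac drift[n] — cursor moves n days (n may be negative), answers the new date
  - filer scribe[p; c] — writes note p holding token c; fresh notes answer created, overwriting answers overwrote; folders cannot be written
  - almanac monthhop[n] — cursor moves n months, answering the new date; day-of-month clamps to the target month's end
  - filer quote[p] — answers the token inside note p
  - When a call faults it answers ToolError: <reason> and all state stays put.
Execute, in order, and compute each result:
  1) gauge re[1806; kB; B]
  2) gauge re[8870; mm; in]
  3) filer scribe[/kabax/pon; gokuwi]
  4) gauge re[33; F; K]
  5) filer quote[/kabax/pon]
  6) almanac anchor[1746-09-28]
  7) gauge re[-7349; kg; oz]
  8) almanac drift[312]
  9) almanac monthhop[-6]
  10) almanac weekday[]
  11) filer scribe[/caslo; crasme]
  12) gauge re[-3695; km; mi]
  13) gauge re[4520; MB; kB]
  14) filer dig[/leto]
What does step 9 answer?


Answer: 1747-02-06

Derivation:
Calling gauge re(v→1806, u_from→kB, u_to→B), and see 1806000.
I invoke gauge re(v→8870, u_from→mm, u_to→in), and see 44350/127.
I use filer scribe(p→/kabax/pon, c→gokuwi), and observe ToolError: no parent.
I run gauge re(v→33, u_from→F, u_to→K), and see 49267/180.
I call filer quote(p→/kabax/pon), yielding ToolError: not found.
I try almanac anchor(d→1746-09-28), giving 1746-09-28.
I run gauge re(v→-7349, u_from→kg, u_to→oz), yielding -11758400000000/45359237.
I use almanac drift(n→312), yielding 1747-08-06.
Calling almanac monthhop(n→-6), yielding 1747-02-06.
Invoking almanac weekday(), and observe Monday.
I call filer scribe(p→/caslo, c→crasme), and get created.
Calling gauge re(v→-3695, u_from→km, u_to→mi), which returns -57734375/25146.
I call gauge re(v→4520, u_from→MB, u_to→kB), and see 4520000.
I run filer dig(p→/leto), → ok.


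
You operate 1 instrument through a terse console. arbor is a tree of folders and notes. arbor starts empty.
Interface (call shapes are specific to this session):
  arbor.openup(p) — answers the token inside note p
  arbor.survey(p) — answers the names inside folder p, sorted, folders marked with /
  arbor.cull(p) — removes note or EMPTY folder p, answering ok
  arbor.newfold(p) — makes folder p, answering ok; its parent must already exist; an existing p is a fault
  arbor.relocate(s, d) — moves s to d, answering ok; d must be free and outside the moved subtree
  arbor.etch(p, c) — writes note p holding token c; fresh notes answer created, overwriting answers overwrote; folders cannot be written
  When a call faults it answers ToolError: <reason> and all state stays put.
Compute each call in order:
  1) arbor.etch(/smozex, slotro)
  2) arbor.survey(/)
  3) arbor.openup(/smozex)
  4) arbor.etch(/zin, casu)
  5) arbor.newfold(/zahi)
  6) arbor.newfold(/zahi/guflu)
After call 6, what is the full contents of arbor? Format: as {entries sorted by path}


→ arbor.etch(p→/smozex, c→slotro)
← created
→ arbor.survey(p→/)
← [smozex]
→ arbor.openup(p→/smozex)
← slotro
→ arbor.etch(p→/zin, c→casu)
← created
→ arbor.newfold(p→/zahi)
← ok
→ arbor.newfold(p→/zahi/guflu)
← ok

Answer: {smozex=slotro, zahi/, zahi/guflu/, zin=casu}


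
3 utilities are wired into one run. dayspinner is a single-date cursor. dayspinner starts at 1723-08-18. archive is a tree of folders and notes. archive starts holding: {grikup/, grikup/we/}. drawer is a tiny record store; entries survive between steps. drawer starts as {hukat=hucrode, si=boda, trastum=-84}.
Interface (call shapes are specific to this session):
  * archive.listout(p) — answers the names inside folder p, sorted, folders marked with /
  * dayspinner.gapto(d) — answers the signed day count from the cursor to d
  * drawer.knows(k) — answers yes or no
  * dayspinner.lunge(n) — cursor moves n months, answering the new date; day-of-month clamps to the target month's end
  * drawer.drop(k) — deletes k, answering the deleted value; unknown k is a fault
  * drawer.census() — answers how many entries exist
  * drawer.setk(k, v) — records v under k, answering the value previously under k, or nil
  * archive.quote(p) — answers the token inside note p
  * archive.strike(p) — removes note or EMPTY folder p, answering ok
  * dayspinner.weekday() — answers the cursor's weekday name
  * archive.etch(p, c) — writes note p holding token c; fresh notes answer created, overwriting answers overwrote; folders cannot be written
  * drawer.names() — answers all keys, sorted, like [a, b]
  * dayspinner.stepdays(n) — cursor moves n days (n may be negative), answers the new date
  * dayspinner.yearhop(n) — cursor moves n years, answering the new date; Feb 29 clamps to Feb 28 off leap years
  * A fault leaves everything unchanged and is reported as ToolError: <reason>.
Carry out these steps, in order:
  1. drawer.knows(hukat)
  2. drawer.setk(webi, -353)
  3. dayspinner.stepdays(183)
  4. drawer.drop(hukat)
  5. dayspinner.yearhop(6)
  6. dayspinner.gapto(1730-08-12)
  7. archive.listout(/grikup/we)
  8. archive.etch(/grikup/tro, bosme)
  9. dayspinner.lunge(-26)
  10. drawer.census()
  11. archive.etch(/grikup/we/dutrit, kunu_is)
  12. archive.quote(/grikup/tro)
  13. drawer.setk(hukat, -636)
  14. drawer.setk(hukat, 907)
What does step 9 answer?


Answer: 1727-12-17

Derivation:
Act: knows[k='hukat']
Obs: yes
Act: setk[k='webi'; v='-353']
Obs: nil
Act: stepdays[n='183']
Obs: 1724-02-17
Act: drop[k='hukat']
Obs: hucrode
Act: yearhop[n='6']
Obs: 1730-02-17
Act: gapto[d='1730-08-12']
Obs: 176
Act: listout[p='/grikup/we']
Obs: []
Act: etch[p='/grikup/tro'; c='bosme']
Obs: created
Act: lunge[n='-26']
Obs: 1727-12-17
Act: census[]
Obs: 3
Act: etch[p='/grikup/we/dutrit'; c='kunu_is']
Obs: created
Act: quote[p='/grikup/tro']
Obs: bosme
Act: setk[k='hukat'; v='-636']
Obs: nil
Act: setk[k='hukat'; v='907']
Obs: -636


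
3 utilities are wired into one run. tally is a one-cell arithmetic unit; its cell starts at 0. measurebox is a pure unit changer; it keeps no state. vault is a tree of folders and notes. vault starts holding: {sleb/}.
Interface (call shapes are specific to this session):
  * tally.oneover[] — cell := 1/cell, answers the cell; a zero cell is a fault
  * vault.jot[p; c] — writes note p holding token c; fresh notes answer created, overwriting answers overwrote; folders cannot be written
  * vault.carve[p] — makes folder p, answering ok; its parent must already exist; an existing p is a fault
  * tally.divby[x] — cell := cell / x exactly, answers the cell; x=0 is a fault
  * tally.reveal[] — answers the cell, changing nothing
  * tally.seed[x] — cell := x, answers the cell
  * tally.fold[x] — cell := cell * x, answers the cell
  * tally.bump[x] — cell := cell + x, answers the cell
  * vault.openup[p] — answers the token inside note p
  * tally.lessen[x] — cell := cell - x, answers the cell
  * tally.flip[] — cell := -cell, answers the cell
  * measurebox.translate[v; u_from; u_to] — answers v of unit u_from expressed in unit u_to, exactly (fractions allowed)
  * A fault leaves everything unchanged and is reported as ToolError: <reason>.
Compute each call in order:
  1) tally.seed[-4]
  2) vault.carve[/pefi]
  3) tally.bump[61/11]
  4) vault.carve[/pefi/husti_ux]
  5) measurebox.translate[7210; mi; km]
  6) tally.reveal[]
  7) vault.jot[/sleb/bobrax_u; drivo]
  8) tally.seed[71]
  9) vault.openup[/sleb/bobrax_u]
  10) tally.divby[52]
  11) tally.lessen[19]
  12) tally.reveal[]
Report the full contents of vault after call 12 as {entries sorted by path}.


→ tally.seed(x→-4)
← -4
→ vault.carve(p→/pefi)
← ok
→ tally.bump(x→61/11)
← 17/11
→ vault.carve(p→/pefi/husti_ux)
← ok
→ measurebox.translate(v→7210, u_from→mi, u_to→km)
← 36260532/3125
→ tally.reveal()
← 17/11
→ vault.jot(p→/sleb/bobrax_u, c→drivo)
← created
→ tally.seed(x→71)
← 71
→ vault.openup(p→/sleb/bobrax_u)
← drivo
→ tally.divby(x→52)
← 71/52
→ tally.lessen(x→19)
← -917/52
→ tally.reveal()
← -917/52

Answer: {pefi/, pefi/husti_ux/, sleb/, sleb/bobrax_u=drivo}


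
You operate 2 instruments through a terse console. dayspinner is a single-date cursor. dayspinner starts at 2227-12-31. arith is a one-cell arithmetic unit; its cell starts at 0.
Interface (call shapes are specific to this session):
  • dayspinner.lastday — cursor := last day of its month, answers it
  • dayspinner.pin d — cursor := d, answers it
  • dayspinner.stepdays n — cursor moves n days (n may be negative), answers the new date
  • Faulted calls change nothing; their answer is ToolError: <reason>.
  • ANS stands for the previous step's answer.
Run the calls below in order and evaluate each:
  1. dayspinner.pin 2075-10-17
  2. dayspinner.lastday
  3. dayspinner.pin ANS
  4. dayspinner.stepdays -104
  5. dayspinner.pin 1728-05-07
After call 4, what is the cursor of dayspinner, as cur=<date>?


;; pin(d=2075-10-17) -> 2075-10-17
;; lastday() -> 2075-10-31
;; pin(d=ANS) -> 2075-10-31
;; stepdays(n=-104) -> 2075-07-19
;; pin(d=1728-05-07) -> 1728-05-07

Answer: cur=2075-07-19


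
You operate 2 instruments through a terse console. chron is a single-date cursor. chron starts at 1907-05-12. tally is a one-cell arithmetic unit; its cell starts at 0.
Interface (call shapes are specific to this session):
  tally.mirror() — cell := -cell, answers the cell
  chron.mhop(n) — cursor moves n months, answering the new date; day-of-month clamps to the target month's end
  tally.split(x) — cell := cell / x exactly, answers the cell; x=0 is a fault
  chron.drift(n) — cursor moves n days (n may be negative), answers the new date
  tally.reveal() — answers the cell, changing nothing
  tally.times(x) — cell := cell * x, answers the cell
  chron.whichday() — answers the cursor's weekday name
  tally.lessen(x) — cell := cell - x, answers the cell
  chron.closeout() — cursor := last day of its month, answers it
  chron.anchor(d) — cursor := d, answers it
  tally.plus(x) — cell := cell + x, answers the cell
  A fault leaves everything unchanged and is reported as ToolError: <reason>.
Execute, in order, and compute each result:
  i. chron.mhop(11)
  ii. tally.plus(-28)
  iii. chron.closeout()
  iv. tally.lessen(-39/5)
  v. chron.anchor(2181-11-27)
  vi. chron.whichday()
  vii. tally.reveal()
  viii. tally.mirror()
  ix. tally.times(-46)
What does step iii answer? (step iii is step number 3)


Answer: 1908-04-30

Derivation:
-> mhop(n='11')
<- 1908-04-12
-> plus(x='-28')
<- -28
-> closeout()
<- 1908-04-30
-> lessen(x='-39/5')
<- -101/5
-> anchor(d='2181-11-27')
<- 2181-11-27
-> whichday()
<- Tuesday
-> reveal()
<- -101/5
-> mirror()
<- 101/5
-> times(x='-46')
<- -4646/5


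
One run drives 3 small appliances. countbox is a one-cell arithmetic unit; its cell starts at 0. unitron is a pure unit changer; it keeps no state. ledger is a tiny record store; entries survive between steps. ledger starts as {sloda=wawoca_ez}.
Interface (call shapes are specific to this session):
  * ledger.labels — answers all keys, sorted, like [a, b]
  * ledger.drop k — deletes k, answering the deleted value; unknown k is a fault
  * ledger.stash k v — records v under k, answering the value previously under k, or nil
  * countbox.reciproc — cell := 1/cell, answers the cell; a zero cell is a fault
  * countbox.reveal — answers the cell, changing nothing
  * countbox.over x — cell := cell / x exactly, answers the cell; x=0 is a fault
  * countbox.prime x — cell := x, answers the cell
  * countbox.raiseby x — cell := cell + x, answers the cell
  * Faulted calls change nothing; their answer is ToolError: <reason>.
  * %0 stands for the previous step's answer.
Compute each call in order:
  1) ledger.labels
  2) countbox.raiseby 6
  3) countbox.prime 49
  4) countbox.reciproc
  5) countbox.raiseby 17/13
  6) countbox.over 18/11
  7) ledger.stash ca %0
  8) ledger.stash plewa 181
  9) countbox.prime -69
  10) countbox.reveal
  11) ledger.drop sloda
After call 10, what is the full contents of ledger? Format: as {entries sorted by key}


Answer: {ca=517/637, plewa=181, sloda=wawoca_ez}

Derivation:
I try labels(), and see [sloda].
Invoking raiseby with x='6', giving 6.
Using prime with x='49', and see 49.
Using reciproc(), yielding 1/49.
Now I run raiseby with x='17/13', → 846/637.
I use over with x='18/11', and see 517/637.
I invoke stash with k='ca', v='%0', which returns nil.
I try stash with k='plewa', v='181', and get nil.
I invoke prime with x='-69', giving -69.
Next I call reveal, and see -69.
Now I run drop with k='sloda', giving wawoca_ez.


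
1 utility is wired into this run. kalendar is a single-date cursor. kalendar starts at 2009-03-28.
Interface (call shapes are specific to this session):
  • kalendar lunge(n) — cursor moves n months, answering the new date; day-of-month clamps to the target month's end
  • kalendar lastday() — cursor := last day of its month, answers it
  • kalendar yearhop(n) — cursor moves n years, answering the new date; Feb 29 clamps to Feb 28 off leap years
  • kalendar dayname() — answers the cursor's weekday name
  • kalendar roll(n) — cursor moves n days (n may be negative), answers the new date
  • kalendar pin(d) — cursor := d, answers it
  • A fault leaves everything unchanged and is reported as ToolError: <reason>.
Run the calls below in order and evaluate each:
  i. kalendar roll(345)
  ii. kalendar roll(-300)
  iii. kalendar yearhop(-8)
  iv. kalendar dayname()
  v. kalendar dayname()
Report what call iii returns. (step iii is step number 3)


Answer: 2001-05-12

Derivation:
// kalendar roll(n: 345) => 2010-03-08
// kalendar roll(n: -300) => 2009-05-12
// kalendar yearhop(n: -8) => 2001-05-12
// kalendar dayname() => Saturday
// kalendar dayname() => Saturday


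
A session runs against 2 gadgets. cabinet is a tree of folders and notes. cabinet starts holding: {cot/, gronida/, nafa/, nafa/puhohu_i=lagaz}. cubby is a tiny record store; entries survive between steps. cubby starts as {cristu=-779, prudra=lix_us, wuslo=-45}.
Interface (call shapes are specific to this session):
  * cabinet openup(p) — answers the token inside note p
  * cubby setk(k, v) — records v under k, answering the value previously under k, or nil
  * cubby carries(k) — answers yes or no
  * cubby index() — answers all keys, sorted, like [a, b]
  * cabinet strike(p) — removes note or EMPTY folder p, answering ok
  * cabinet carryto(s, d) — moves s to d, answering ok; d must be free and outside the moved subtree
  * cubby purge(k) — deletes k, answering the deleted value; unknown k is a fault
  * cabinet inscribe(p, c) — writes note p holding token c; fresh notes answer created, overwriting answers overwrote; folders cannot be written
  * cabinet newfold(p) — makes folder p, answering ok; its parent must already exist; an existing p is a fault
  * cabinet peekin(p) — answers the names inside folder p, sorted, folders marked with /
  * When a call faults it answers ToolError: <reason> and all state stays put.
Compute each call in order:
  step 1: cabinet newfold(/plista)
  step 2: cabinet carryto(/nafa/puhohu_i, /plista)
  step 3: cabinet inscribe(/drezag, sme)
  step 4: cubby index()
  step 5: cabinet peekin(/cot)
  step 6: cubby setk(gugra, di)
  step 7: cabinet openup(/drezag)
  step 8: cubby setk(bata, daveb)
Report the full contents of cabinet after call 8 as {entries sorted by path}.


·→ cabinet newfold(p=/plista)
·← ok
·→ cabinet carryto(s=/nafa/puhohu_i, d=/plista)
·← ToolError: exists
·→ cabinet inscribe(p=/drezag, c=sme)
·← created
·→ cubby index()
·← [cristu, prudra, wuslo]
·→ cabinet peekin(p=/cot)
·← []
·→ cubby setk(k=gugra, v=di)
·← nil
·→ cabinet openup(p=/drezag)
·← sme
·→ cubby setk(k=bata, v=daveb)
·← nil

Answer: {cot/, drezag=sme, gronida/, nafa/, nafa/puhohu_i=lagaz, plista/}


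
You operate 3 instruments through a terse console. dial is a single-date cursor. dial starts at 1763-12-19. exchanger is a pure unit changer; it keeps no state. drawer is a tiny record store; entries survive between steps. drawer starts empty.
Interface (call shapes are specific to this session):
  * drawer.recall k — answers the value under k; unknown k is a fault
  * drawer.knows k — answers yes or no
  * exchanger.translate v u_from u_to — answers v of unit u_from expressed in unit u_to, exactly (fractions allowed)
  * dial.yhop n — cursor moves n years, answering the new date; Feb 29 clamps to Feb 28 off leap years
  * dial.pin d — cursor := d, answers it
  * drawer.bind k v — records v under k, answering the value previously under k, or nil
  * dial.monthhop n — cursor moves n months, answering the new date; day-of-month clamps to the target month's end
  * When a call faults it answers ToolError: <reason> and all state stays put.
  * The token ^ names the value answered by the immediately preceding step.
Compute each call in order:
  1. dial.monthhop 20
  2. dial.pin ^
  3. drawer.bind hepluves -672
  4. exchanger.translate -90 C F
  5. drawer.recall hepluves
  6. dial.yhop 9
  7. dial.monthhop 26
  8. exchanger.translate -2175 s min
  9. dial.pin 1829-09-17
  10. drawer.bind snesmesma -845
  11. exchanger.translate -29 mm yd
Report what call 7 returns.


Answer: 1776-10-19

Derivation:
>> dial.monthhop(20)
<< 1765-08-19
>> dial.pin(^)
<< 1765-08-19
>> drawer.bind(hepluves, -672)
<< nil
>> exchanger.translate(-90, C, F)
<< -130
>> drawer.recall(hepluves)
<< -672
>> dial.yhop(9)
<< 1774-08-19
>> dial.monthhop(26)
<< 1776-10-19
>> exchanger.translate(-2175, s, min)
<< -145/4
>> dial.pin(1829-09-17)
<< 1829-09-17
>> drawer.bind(snesmesma, -845)
<< nil
>> exchanger.translate(-29, mm, yd)
<< -145/4572


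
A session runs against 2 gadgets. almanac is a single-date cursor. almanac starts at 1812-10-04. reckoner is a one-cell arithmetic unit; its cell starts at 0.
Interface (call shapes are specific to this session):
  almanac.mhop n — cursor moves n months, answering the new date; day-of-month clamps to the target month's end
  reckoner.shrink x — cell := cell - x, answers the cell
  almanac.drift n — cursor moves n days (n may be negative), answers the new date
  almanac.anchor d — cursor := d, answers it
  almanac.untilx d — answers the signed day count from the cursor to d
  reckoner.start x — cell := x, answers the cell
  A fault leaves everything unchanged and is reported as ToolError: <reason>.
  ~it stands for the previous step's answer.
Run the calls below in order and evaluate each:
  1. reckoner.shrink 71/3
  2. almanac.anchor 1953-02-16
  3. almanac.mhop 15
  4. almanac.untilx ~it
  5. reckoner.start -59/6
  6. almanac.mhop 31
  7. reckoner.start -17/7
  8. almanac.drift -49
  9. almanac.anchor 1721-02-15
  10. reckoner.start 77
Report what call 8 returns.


Answer: 1956-10-28

Derivation:
Step: shrink[x→71/3]
Result: -71/3
Step: anchor[d→1953-02-16]
Result: 1953-02-16
Step: mhop[n→15]
Result: 1954-05-16
Step: untilx[d→~it]
Result: 0
Step: start[x→-59/6]
Result: -59/6
Step: mhop[n→31]
Result: 1956-12-16
Step: start[x→-17/7]
Result: -17/7
Step: drift[n→-49]
Result: 1956-10-28
Step: anchor[d→1721-02-15]
Result: 1721-02-15
Step: start[x→77]
Result: 77


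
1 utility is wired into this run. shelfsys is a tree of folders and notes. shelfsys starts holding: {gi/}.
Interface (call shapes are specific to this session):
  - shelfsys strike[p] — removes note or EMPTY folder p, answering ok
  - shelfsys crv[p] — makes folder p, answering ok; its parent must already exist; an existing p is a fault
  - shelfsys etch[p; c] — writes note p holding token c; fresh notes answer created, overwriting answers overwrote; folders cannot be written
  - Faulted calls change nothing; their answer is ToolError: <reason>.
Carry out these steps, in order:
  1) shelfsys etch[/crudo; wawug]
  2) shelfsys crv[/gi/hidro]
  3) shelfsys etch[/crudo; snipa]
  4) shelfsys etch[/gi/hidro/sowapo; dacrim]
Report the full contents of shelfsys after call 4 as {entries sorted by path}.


Answer: {crudo=snipa, gi/, gi/hidro/, gi/hidro/sowapo=dacrim}

Derivation:
Next I call shelfsys etch passing p→/crudo, c→wawug, and see created.
Calling shelfsys crv passing p→/gi/hidro, yielding ok.
I invoke shelfsys etch passing p→/crudo, c→snipa, — result: overwrote.
Now I run shelfsys etch passing p→/gi/hidro/sowapo, c→dacrim, which returns created.


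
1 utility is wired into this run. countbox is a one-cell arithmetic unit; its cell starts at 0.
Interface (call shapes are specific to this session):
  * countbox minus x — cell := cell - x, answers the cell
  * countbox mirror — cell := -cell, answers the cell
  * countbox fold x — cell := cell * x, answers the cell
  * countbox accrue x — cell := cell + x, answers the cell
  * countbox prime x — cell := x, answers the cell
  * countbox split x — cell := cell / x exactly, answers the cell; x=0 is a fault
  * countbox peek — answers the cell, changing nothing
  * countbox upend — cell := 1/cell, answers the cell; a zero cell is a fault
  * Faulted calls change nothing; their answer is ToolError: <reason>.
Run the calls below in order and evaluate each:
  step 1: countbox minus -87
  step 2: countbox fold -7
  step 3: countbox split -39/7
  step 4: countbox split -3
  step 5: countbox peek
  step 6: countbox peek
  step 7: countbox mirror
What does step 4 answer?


Answer: -1421/39

Derivation:
==> countbox minus(x→-87)
<== 87
==> countbox fold(x→-7)
<== -609
==> countbox split(x→-39/7)
<== 1421/13
==> countbox split(x→-3)
<== -1421/39
==> countbox peek()
<== -1421/39
==> countbox peek()
<== -1421/39
==> countbox mirror()
<== 1421/39


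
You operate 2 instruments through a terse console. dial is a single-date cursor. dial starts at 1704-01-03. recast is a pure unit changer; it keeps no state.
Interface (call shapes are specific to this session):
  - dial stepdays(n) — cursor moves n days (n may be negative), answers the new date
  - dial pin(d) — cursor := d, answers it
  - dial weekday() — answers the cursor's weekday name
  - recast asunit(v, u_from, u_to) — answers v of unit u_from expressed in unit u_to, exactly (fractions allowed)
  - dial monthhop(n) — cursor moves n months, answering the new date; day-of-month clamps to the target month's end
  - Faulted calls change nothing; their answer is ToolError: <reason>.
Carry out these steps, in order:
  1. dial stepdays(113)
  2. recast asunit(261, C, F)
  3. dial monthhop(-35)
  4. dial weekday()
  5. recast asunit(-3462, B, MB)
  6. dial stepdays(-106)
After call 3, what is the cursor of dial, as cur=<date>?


# dial stepdays(n: 113) : 1704-04-25
# recast asunit(v: 261, u_from: C, u_to: F) : 2509/5
# dial monthhop(n: -35) : 1701-05-25
# dial weekday() : Wednesday
# recast asunit(v: -3462, u_from: B, u_to: MB) : -1731/500000
# dial stepdays(n: -106) : 1701-02-08

Answer: cur=1701-05-25


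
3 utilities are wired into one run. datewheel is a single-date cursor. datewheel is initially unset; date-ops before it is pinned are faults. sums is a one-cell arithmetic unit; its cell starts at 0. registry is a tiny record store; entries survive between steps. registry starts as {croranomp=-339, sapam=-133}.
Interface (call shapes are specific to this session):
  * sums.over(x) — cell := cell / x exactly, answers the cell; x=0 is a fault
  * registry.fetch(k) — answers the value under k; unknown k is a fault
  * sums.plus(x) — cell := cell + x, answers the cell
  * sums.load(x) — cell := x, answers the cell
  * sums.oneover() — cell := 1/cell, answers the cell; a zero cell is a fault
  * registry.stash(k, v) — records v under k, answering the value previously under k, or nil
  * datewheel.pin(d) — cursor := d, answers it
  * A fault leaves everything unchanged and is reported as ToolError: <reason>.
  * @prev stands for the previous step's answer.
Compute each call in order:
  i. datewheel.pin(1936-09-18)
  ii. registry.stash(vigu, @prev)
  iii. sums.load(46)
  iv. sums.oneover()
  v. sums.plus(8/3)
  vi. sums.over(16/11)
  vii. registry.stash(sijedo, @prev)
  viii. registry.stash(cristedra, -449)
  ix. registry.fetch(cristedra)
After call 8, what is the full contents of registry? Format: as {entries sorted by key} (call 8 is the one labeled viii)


// datewheel.pin(d: 1936-09-18) -> 1936-09-18
// registry.stash(k: vigu, v: @prev) -> nil
// sums.load(x: 46) -> 46
// sums.oneover() -> 1/46
// sums.plus(x: 8/3) -> 371/138
// sums.over(x: 16/11) -> 4081/2208
// registry.stash(k: sijedo, v: @prev) -> nil
// registry.stash(k: cristedra, v: -449) -> nil
// registry.fetch(k: cristedra) -> -449

Answer: {cristedra=-449, croranomp=-339, sapam=-133, sijedo=4081/2208, vigu=1936-09-18}


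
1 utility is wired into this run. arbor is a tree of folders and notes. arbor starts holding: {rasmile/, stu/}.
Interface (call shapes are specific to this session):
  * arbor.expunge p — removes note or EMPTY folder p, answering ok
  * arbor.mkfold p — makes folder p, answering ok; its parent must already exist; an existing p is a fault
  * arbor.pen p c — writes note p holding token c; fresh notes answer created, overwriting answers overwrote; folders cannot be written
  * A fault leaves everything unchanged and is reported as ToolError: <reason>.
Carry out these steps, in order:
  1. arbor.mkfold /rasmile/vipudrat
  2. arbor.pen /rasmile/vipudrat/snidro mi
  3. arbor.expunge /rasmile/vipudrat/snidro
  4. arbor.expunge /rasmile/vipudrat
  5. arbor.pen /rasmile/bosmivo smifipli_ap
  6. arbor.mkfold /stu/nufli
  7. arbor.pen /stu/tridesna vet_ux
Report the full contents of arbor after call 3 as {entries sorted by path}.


Answer: {rasmile/, rasmile/vipudrat/, stu/}

Derivation:
> arbor.mkfold /rasmile/vipudrat
[out] ok
> arbor.pen /rasmile/vipudrat/snidro mi
[out] created
> arbor.expunge /rasmile/vipudrat/snidro
[out] ok
> arbor.expunge /rasmile/vipudrat
[out] ok
> arbor.pen /rasmile/bosmivo smifipli_ap
[out] created
> arbor.mkfold /stu/nufli
[out] ok
> arbor.pen /stu/tridesna vet_ux
[out] created
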